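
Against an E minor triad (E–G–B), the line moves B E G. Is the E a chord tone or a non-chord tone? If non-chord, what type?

Chord tone (the root of E minor triad).

E minor triad contains E, G, B; E is the root, so it is a chord tone.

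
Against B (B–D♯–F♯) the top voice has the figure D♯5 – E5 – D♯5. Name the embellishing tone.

E5 is a neighbor tone.

The harmony at that moment is B major triad (B, D♯, F♯); E5 is not a chord tone.
It is approached by step up from D♯5 and left by step down to D♯5.
Step away and step back to the same note — a neighbor tone (upper neighbor).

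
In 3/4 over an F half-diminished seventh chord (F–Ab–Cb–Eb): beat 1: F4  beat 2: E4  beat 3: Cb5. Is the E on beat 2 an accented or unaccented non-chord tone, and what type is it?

Unaccented escape tone.

The harmony at that moment is F half-diminished seventh chord (F, Ab, Cb, Eb); E4 is not a chord tone.
It is approached by step down from F4 and left by leap up to Cb5.
Step in, leap out — an escape tone.
It falls on a weak beat, so it is unaccented.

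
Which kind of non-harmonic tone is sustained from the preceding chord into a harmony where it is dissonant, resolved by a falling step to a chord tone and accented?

Approach: by preparation — the pitch is first a chord tone, then held (tied or repeated) while the harmony changes under it. Departure: down by step. Metric position: strong.
A prepared dissonance that resolves downward by step — a suspension. (The same figure resolving upward would be a retardation.)

Suspension.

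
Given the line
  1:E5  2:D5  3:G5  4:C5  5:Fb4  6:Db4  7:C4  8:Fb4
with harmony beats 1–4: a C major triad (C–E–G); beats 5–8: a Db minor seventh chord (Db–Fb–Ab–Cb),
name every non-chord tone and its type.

D5 (beat 2) — escape tone; C4 (beat 7) — escape tone.

The harmony at that moment is C major triad (C, E, G); D5 is not a chord tone.
It is approached by step down from E5 and left by leap up to G5.
Step in, leap out — an escape tone.
The harmony at that moment is Db minor seventh chord (Db, Fb, Ab, Cb); C4 is not a chord tone.
It is approached by step down from Db4 and left by leap up to Fb4.
Step in, leap out — an escape tone.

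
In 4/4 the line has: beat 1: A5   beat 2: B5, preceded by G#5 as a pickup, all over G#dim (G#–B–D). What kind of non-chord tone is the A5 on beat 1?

Passing tone.

The harmony at that moment is G# diminished triad (G#, B, D); A5 is not a chord tone.
It is approached by step up from G#5 and left by step up to B5.
Step in, step out in the same direction — a passing tone.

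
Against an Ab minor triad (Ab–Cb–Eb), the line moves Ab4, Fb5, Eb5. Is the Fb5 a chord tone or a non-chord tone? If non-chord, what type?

Non-chord tone — an appoggiatura.

The harmony at that moment is Ab minor triad (Ab, Cb, Eb); Fb5 is not a chord tone.
It is approached by leap up from Ab4 and left by step down to Eb5.
Leap in, step out — an appoggiatura.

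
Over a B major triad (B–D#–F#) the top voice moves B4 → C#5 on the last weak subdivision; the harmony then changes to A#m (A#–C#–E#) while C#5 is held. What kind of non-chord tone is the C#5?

C#5 is an anticipation.

The harmony at that moment is B major triad (B, D#, F#); C#5 is not a chord tone.
It is approached by step up from B4 and then sustained as the same pitch into the next harmony.
Arriving early and becoming a chord tone when the harmony changes — an anticipation.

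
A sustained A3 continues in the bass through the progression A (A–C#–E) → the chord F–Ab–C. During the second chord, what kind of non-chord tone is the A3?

The harmony at that moment is F minor triad (F, Ab, C); A3 is not a chord tone.
It is held over (the same pitch as the preceding A3) and then sustained as the same pitch into the next harmony.
Sustained through a change of harmony — a pedal tone.

Pedal tone (pedal point).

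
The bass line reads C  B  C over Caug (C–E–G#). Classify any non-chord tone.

The harmony at that moment is C augmented triad (C, E, G#); B is not a chord tone.
It is approached by step down from C and left by step up to C.
Step away and step back to the same note — a neighbor tone (lower neighbor).

B is a neighbor tone.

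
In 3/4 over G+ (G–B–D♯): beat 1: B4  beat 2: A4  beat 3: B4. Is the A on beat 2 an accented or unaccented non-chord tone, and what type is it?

The harmony at that moment is G augmented triad (G, B, D♯); A4 is not a chord tone.
It is approached by step down from B4 and left by step up to B4.
Step away and step back to the same note — a neighbor tone (lower neighbor).
It falls on a weak beat, so it is unaccented.

Unaccented neighbor tone.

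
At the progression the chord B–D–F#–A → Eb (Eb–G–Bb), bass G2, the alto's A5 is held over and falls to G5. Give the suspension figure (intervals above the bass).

At the second chord the bass is G2. The suspended A5 lies a ninth above the bass; after resolving down by step to G5, the interval above the bass becomes an octave.
Suspension figures are named by those two intervals: 9–8.

9–8 suspension.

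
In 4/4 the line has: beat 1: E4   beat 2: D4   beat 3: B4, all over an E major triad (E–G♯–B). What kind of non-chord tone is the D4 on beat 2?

Escape tone.

The harmony at that moment is E major triad (E, G♯, B); D4 is not a chord tone.
It is approached by step down from E4 and left by leap up to B4.
Step in, leap out, on a weak beat — an escape tone.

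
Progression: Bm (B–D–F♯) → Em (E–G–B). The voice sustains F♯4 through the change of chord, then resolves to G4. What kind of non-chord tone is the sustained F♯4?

F♯4 is a retardation.

The harmony at that moment is E minor triad (E, G, B); F♯4 is not a chord tone.
It is held over (the same pitch as the preceding F♯4) and left by step up to G4.
Held over from the previous chord and resolving up by step — a retardation.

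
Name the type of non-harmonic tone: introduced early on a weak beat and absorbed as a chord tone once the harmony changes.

Anticipation.

Approach: ahead of the chord change (typically by step), so it is dissonant against the current harmony. Departure: none — the same pitch is restated or held and is a chord tone of the new harmony.
Dissonant first, consonant once the harmony catches up: the note simply arrives early — an anticipation. (The reverse timing, consonant first and dissonant after the change, would be a suspension or retardation.)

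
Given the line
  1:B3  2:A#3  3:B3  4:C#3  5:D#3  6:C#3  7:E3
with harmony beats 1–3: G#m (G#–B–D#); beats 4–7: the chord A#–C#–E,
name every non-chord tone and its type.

The harmony at that moment is G# minor triad (G#, B, D#); A#3 is not a chord tone.
It is approached by step down from B3 and left by step up to B3.
Step away and step back to the same note — a neighbor tone (lower neighbor).
The harmony at that moment is A# diminished triad (A#, C#, E); D#3 is not a chord tone.
It is approached by step up from C#3 and left by step down to C#3.
Step away and step back to the same note — a neighbor tone (upper neighbor).

A#3 (beat 2) — neighbor tone; D#3 (beat 5) — neighbor tone.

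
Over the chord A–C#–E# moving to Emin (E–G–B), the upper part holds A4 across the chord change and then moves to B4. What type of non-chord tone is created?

A4 is a retardation.

The harmony at that moment is E minor triad (E, G, B); A4 is not a chord tone.
It is held over (the same pitch as the preceding A4) and left by step up to B4.
Held over from the previous chord and resolving up by step — a retardation.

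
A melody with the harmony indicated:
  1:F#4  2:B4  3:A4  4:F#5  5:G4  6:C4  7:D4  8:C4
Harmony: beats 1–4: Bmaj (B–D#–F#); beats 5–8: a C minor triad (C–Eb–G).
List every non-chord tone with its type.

A4 (beat 3) — escape tone; D4 (beat 7) — neighbor tone.

The harmony at that moment is B major triad (B, D#, F#); A4 is not a chord tone.
It is approached by step down from B4 and left by leap up to F#5.
Step in, leap out — an escape tone.
The harmony at that moment is C minor triad (C, Eb, G); D4 is not a chord tone.
It is approached by step up from C4 and left by step down to C4.
Step away and step back to the same note — a neighbor tone (upper neighbor).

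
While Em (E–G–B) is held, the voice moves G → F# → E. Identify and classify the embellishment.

The harmony at that moment is E minor triad (E, G, B); F# is not a chord tone.
It is approached by step down from G and left by step down to E.
Step in, step out in the same direction — a passing tone.

F# is a passing tone.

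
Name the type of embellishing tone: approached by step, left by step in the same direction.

Passing tone.

Approach: by step. Departure: by step, continuing in the same direction.
Stepwise on both sides with no change of direction means the note fills in the space between two different chord tones — a passing tone. (Had it turned back to its starting note it would be a neighbor tone instead.)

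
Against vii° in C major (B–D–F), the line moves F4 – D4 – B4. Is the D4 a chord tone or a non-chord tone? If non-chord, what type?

Chord tone (the third of B diminished triad).

B diminished triad contains B, D, F; D is the third, so it is a chord tone.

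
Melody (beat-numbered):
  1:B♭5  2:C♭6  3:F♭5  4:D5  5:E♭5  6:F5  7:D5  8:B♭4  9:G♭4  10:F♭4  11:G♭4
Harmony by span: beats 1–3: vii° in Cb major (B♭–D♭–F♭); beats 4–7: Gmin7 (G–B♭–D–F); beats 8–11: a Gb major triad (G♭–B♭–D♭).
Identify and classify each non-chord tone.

C♭6 (beat 2) — escape tone; E♭5 (beat 5) — passing tone; F♭4 (beat 10) — neighbor tone.

The harmony at that moment is B♭ diminished triad (B♭, D♭, F♭); C♭6 is not a chord tone.
It is approached by step up from B♭5 and left by leap down to F♭5.
Step in, leap out — an escape tone.
The harmony at that moment is G minor seventh chord (G, B♭, D, F); E♭5 is not a chord tone.
It is approached by step up from D5 and left by step up to F5.
Step in, step out in the same direction — a passing tone.
The harmony at that moment is G♭ major triad (G♭, B♭, D♭); F♭4 is not a chord tone.
It is approached by step down from G♭4 and left by step up to G♭4.
Step away and step back to the same note — a neighbor tone (lower neighbor).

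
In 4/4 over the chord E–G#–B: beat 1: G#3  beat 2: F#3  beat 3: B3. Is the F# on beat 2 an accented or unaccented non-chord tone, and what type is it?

The harmony at that moment is E major triad (E, G#, B); F#3 is not a chord tone.
It is approached by step down from G#3 and left by leap up to B3.
Step in, leap out — an escape tone.
It falls on a weak beat, so it is unaccented.

Unaccented escape tone.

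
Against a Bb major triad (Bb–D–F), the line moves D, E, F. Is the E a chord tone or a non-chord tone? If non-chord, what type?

Non-chord tone — a passing tone.

The harmony at that moment is Bb major triad (Bb, D, F); E is not a chord tone.
It is approached by step up from D and left by step up to F.
Step in, step out in the same direction — a passing tone.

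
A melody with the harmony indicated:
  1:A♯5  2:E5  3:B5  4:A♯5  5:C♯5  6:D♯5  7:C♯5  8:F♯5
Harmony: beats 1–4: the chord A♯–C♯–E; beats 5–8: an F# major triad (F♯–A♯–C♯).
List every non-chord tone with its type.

B5 (beat 3) — appoggiatura; D♯5 (beat 6) — neighbor tone.

The harmony at that moment is A♯ diminished triad (A♯, C♯, E); B5 is not a chord tone.
It is approached by leap up from E5 and left by step down to A♯5.
Leap in, step out — an appoggiatura.
The harmony at that moment is F♯ major triad (F♯, A♯, C♯); D♯5 is not a chord tone.
It is approached by step up from C♯5 and left by step down to C♯5.
Step away and step back to the same note — a neighbor tone (upper neighbor).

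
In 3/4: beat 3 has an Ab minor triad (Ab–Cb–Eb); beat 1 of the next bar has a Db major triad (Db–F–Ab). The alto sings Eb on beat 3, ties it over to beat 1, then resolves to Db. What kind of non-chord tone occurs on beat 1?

Suspension.

The harmony at that moment is Db major triad (Db, F, Ab); Eb is not a chord tone.
It is held over (the same pitch as the preceding Eb) and left by step down to Db.
Held over from the previous chord and resolving down by step — a suspension.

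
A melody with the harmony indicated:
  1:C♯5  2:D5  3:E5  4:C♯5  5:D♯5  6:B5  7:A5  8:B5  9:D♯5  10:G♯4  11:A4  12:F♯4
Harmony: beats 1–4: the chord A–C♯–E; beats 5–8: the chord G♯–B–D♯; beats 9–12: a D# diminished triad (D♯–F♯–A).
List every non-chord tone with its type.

D5 (beat 2) — passing tone; A5 (beat 7) — neighbor tone; G♯4 (beat 10) — appoggiatura.

The harmony at that moment is A major triad (A, C♯, E); D5 is not a chord tone.
It is approached by step up from C♯5 and left by step up to E5.
Step in, step out in the same direction — a passing tone.
The harmony at that moment is G♯ minor triad (G♯, B, D♯); A5 is not a chord tone.
It is approached by step down from B5 and left by step up to B5.
Step away and step back to the same note — a neighbor tone (lower neighbor).
The harmony at that moment is D♯ diminished triad (D♯, F♯, A); G♯4 is not a chord tone.
It is approached by leap down from D♯5 and left by step up to A4.
Leap in, step out — an appoggiatura.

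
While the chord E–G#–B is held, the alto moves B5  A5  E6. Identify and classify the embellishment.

The harmony at that moment is E major triad (E, G#, B); A5 is not a chord tone.
It is approached by step down from B5 and left by leap up to E6.
Step in, leap out — an escape tone.

A5 is an escape tone.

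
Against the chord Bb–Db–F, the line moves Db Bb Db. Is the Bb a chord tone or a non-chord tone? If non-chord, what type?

Bb minor triad contains Bb, Db, F; Bb is the root, so it is a chord tone.

Chord tone (the root of Bb minor triad).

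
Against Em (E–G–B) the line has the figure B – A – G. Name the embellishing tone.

The harmony at that moment is E minor triad (E, G, B); A is not a chord tone.
It is approached by step down from B and left by step down to G.
Step in, step out in the same direction — a passing tone.

A is a passing tone.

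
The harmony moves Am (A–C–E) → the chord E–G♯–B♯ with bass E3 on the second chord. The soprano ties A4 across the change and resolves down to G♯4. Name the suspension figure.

4–3 suspension.

At the second chord the bass is E3. The suspended A4 lies a fourth above the bass; after resolving down by step to G♯4, the interval above the bass becomes a third.
Suspension figures are named by those two intervals: 4–3.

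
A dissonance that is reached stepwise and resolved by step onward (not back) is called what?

Passing tone.

Approach: by step. Departure: by step, continuing in the same direction.
Stepwise on both sides with no change of direction means the note fills in the space between two different chord tones — a passing tone. (Had it turned back to its starting note it would be a neighbor tone instead.)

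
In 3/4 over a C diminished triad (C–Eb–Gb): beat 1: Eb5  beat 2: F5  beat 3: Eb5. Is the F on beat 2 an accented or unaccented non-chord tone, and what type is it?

The harmony at that moment is C diminished triad (C, Eb, Gb); F5 is not a chord tone.
It is approached by step up from Eb5 and left by step down to Eb5.
Step away and step back to the same note — a neighbor tone (upper neighbor).
It falls on a weak beat, so it is unaccented.

Unaccented neighbor tone.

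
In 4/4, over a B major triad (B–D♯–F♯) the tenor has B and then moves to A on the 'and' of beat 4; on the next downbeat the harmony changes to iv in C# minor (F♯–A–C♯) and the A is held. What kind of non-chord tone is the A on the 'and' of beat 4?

The harmony at that moment is B major triad (B, D♯, F♯); A is not a chord tone.
It is approached by step down from B and then sustained as the same pitch into the next harmony.
Arriving early and becoming a chord tone when the harmony changes — an anticipation.

Anticipation.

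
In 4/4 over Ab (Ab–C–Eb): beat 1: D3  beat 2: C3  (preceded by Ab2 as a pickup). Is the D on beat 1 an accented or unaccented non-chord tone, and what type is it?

Accented appoggiatura.

The harmony at that moment is Ab major triad (Ab, C, Eb); D3 is not a chord tone.
It is approached by leap up from Ab2 and left by step down to C3.
Leap in, step out — an appoggiatura.
It falls on the downbeat, so it is accented.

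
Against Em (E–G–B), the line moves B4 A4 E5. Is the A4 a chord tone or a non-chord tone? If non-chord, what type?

The harmony at that moment is E minor triad (E, G, B); A4 is not a chord tone.
It is approached by step down from B4 and left by leap up to E5.
Step in, leap out — an escape tone.

Non-chord tone — an escape tone.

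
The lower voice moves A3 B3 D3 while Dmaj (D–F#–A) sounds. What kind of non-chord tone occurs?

The harmony at that moment is D major triad (D, F#, A); B3 is not a chord tone.
It is approached by step up from A3 and left by leap down to D3.
Step in, leap out — an escape tone.

B3 is an escape tone.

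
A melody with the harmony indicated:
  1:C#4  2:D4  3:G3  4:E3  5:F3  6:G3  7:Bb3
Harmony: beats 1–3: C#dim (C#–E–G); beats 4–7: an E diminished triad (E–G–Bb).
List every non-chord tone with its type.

The harmony at that moment is C# diminished triad (C#, E, G); D4 is not a chord tone.
It is approached by step up from C#4 and left by leap down to G3.
Step in, leap out — an escape tone.
The harmony at that moment is E diminished triad (E, G, Bb); F3 is not a chord tone.
It is approached by step up from E3 and left by step up to G3.
Step in, step out in the same direction — a passing tone.

D4 (beat 2) — escape tone; F3 (beat 5) — passing tone.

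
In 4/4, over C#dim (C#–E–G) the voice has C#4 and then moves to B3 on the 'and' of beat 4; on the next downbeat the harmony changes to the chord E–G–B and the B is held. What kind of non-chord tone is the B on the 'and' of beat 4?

Anticipation.

The harmony at that moment is C# diminished triad (C#, E, G); B3 is not a chord tone.
It is approached by step down from C#4 and then sustained as the same pitch into the next harmony.
Arriving early and becoming a chord tone when the harmony changes — an anticipation.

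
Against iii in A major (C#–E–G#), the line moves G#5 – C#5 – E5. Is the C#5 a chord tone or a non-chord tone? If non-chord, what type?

Chord tone (the root of C# minor triad).

C# minor triad contains C#, E, G#; C# is the root, so it is a chord tone.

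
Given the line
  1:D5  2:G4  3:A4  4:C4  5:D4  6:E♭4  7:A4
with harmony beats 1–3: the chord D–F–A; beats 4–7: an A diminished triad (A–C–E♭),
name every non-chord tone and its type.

G4 (beat 2) — appoggiatura; D4 (beat 5) — passing tone.

The harmony at that moment is D minor triad (D, F, A); G4 is not a chord tone.
It is approached by leap down from D5 and left by step up to A4.
Leap in, step out — an appoggiatura.
The harmony at that moment is A diminished triad (A, C, E♭); D4 is not a chord tone.
It is approached by step up from C4 and left by step up to E♭4.
Step in, step out in the same direction — a passing tone.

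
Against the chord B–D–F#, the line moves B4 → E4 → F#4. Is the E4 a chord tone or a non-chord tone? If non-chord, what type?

Non-chord tone — an appoggiatura.

The harmony at that moment is B minor triad (B, D, F#); E4 is not a chord tone.
It is approached by leap down from B4 and left by step up to F#4.
Leap in, step out — an appoggiatura.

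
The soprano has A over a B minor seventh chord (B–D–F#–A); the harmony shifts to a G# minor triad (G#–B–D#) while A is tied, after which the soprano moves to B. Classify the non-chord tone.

A is a retardation.

The harmony at that moment is G# minor triad (G#, B, D#); A is not a chord tone.
It is held over (the same pitch as the preceding A) and left by step up to B.
Held over from the previous chord and resolving up by step — a retardation.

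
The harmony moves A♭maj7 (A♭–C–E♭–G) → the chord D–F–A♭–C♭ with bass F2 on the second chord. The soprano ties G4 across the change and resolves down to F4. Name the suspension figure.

At the second chord the bass is F2. The suspended G4 lies a ninth above the bass; after resolving down by step to F4, the interval above the bass becomes an octave.
Suspension figures are named by those two intervals: 9–8.

9–8 suspension.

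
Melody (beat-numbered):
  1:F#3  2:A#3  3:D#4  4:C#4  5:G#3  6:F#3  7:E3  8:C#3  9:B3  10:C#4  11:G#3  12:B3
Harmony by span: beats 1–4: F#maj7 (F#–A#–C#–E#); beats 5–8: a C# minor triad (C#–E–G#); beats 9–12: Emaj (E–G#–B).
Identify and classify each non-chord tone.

D#4 (beat 3) — appoggiatura; F#3 (beat 6) — passing tone; C#4 (beat 10) — escape tone.

The harmony at that moment is F# major seventh chord (F#, A#, C#, E#); D#4 is not a chord tone.
It is approached by leap up from A#3 and left by step down to C#4.
Leap in, step out — an appoggiatura.
The harmony at that moment is C# minor triad (C#, E, G#); F#3 is not a chord tone.
It is approached by step down from G#3 and left by step down to E3.
Step in, step out in the same direction — a passing tone.
The harmony at that moment is E major triad (E, G#, B); C#4 is not a chord tone.
It is approached by step up from B3 and left by leap down to G#3.
Step in, leap out — an escape tone.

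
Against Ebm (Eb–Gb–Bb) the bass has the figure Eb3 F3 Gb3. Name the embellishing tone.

F3 is a passing tone.

The harmony at that moment is Eb minor triad (Eb, Gb, Bb); F3 is not a chord tone.
It is approached by step up from Eb3 and left by step up to Gb3.
Step in, step out in the same direction — a passing tone.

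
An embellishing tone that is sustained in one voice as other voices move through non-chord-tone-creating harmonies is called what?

Approach: none. Departure: none — a single pitch is sustained while the chords change around it, passing through harmonies that do not contain it.
No melodic motion at all; the dissonance is created entirely by the moving harmonies against the stationary note — a pedal tone (pedal point).

Pedal tone.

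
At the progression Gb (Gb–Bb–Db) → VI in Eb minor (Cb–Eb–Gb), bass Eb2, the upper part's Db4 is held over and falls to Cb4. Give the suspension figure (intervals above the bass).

7–6 suspension.

At the second chord the bass is Eb2. The suspended Db4 lies a seventh above the bass; after resolving down by step to Cb4, the interval above the bass becomes a sixth.
Suspension figures are named by those two intervals: 7–6.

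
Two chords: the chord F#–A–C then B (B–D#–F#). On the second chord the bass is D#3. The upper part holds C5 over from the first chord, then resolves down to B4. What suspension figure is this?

7–6 suspension.

At the second chord the bass is D#3. The suspended C5 lies a seventh above the bass; after resolving down by step to B4, the interval above the bass becomes a sixth.
Suspension figures are named by those two intervals: 7–6.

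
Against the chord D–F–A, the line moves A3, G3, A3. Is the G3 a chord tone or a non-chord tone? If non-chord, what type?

The harmony at that moment is D minor triad (D, F, A); G3 is not a chord tone.
It is approached by step down from A3 and left by step up to A3.
Step away and step back to the same note — a neighbor tone (lower neighbor).

Non-chord tone — a neighbor tone.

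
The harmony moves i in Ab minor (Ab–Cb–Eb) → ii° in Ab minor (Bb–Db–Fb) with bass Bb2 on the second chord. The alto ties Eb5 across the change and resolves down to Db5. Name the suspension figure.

4–3 suspension.

At the second chord the bass is Bb2. The suspended Eb5 lies a fourth above the bass; after resolving down by step to Db5, the interval above the bass becomes a third.
Suspension figures are named by those two intervals: 4–3.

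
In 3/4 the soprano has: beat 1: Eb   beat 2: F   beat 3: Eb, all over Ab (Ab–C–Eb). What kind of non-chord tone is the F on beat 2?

Upper neighbor tone.

The harmony at that moment is Ab major triad (Ab, C, Eb); F is not a chord tone.
It is approached by step up from Eb and left by step down to Eb.
Step away and step back to the same note — a neighbor tone (upper neighbor).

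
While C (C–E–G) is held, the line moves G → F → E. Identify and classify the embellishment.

F is a passing tone.

The harmony at that moment is C major triad (C, E, G); F is not a chord tone.
It is approached by step down from G and left by step down to E.
Step in, step out in the same direction — a passing tone.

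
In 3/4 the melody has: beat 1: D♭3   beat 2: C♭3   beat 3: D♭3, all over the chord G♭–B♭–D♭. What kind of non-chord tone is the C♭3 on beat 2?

Lower neighbor tone.

The harmony at that moment is G♭ major triad (G♭, B♭, D♭); C♭3 is not a chord tone.
It is approached by step down from D♭3 and left by step up to D♭3.
Step away and step back to the same note — a neighbor tone (lower neighbor).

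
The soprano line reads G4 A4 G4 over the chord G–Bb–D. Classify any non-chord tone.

A4 is a neighbor tone.

The harmony at that moment is G minor triad (G, Bb, D); A4 is not a chord tone.
It is approached by step up from G4 and left by step down to G4.
Step away and step back to the same note — a neighbor tone (upper neighbor).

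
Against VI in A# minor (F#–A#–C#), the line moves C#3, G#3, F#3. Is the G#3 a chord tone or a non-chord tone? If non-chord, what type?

The harmony at that moment is F# major triad (F#, A#, C#); G#3 is not a chord tone.
It is approached by leap up from C#3 and left by step down to F#3.
Leap in, step out — an appoggiatura.

Non-chord tone — an appoggiatura.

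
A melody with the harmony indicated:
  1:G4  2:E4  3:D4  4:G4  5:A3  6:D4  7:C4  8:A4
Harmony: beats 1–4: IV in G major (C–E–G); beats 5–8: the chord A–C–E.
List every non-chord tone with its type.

D4 (beat 3) — escape tone; D4 (beat 6) — appoggiatura.

The harmony at that moment is C major triad (C, E, G); D4 is not a chord tone.
It is approached by step down from E4 and left by leap up to G4.
Step in, leap out — an escape tone.
The harmony at that moment is A minor triad (A, C, E); D4 is not a chord tone.
It is approached by leap up from A3 and left by step down to C4.
Leap in, step out — an appoggiatura.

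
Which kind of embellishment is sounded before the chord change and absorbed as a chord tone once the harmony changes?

Anticipation.

Approach: ahead of the chord change (typically by step), so it is dissonant against the current harmony. Departure: none — the same pitch is restated or held and is a chord tone of the new harmony.
Dissonant first, consonant once the harmony catches up: the note simply arrives early — an anticipation. (The reverse timing, consonant first and dissonant after the change, would be a suspension or retardation.)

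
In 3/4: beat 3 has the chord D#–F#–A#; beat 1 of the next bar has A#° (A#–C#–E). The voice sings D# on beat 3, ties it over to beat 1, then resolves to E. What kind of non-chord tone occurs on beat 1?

Retardation.

The harmony at that moment is A# diminished triad (A#, C#, E); D# is not a chord tone.
It is held over (the same pitch as the preceding D#) and left by step up to E.
Held over from the previous chord and resolving up by step — a retardation.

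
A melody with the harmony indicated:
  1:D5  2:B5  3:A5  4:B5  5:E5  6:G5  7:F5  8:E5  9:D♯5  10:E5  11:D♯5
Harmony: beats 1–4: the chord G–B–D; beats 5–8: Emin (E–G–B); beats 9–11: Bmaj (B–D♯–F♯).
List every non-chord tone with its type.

A5 (beat 3) — neighbor tone; F5 (beat 7) — passing tone; E5 (beat 10) — neighbor tone.

The harmony at that moment is G major triad (G, B, D); A5 is not a chord tone.
It is approached by step down from B5 and left by step up to B5.
Step away and step back to the same note — a neighbor tone (lower neighbor).
The harmony at that moment is E minor triad (E, G, B); F5 is not a chord tone.
It is approached by step down from G5 and left by step down to E5.
Step in, step out in the same direction — a passing tone.
The harmony at that moment is B major triad (B, D♯, F♯); E5 is not a chord tone.
It is approached by step up from D♯5 and left by step down to D♯5.
Step away and step back to the same note — a neighbor tone (upper neighbor).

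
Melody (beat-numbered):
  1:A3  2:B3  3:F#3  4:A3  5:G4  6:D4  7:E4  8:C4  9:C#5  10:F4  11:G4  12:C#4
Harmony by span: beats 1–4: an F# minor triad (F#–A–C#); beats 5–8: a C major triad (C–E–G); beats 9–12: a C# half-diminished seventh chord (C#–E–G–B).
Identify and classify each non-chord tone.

The harmony at that moment is F# minor triad (F#, A, C#); B3 is not a chord tone.
It is approached by step up from A3 and left by leap down to F#3.
Step in, leap out — an escape tone.
The harmony at that moment is C major triad (C, E, G); D4 is not a chord tone.
It is approached by leap down from G4 and left by step up to E4.
Leap in, step out — an appoggiatura.
The harmony at that moment is C# half-diminished seventh chord (C#, E, G, B); F4 is not a chord tone.
It is approached by leap down from C#5 and left by step up to G4.
Leap in, step out — an appoggiatura.

B3 (beat 2) — escape tone; D4 (beat 6) — appoggiatura; F4 (beat 10) — appoggiatura.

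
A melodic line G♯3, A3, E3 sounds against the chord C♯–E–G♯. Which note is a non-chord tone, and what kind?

The harmony at that moment is C♯ minor triad (C♯, E, G♯); A3 is not a chord tone.
It is approached by step up from G♯3 and left by leap down to E3.
Step in, leap out — an escape tone.

A3 is an escape tone.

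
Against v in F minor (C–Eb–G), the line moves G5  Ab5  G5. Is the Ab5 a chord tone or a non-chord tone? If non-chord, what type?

Non-chord tone — a neighbor tone.

The harmony at that moment is C minor triad (C, Eb, G); Ab5 is not a chord tone.
It is approached by step up from G5 and left by step down to G5.
Step away and step back to the same note — a neighbor tone (upper neighbor).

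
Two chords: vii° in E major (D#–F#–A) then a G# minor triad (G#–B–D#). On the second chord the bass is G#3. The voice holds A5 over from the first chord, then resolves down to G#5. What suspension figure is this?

9–8 suspension.

At the second chord the bass is G#3. The suspended A5 lies a ninth above the bass; after resolving down by step to G#5, the interval above the bass becomes an octave.
Suspension figures are named by those two intervals: 9–8.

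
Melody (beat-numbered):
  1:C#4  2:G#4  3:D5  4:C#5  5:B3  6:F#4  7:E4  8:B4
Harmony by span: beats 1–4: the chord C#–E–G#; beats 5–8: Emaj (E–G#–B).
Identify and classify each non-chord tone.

D5 (beat 3) — appoggiatura; F#4 (beat 6) — appoggiatura.

The harmony at that moment is C# minor triad (C#, E, G#); D5 is not a chord tone.
It is approached by leap up from G#4 and left by step down to C#5.
Leap in, step out — an appoggiatura.
The harmony at that moment is E major triad (E, G#, B); F#4 is not a chord tone.
It is approached by leap up from B3 and left by step down to E4.
Leap in, step out — an appoggiatura.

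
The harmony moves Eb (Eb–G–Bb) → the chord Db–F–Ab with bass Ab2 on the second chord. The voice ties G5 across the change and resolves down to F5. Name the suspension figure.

At the second chord the bass is Ab2. The suspended G5 lies a seventh above the bass; after resolving down by step to F5, the interval above the bass becomes a sixth.
Suspension figures are named by those two intervals: 7–6.

7–6 suspension.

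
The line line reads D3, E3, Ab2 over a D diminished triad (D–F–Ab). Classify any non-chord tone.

The harmony at that moment is D diminished triad (D, F, Ab); E3 is not a chord tone.
It is approached by step up from D3 and left by leap down to Ab2.
Step in, leap out — an escape tone.

E3 is an escape tone.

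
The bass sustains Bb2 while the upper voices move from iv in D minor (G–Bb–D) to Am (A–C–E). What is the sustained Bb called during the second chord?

Pedal tone (pedal point).

The harmony at that moment is A minor triad (A, C, E); Bb2 is not a chord tone.
It is held over (the same pitch as the preceding Bb2) and then sustained as the same pitch into the next harmony.
Sustained through a change of harmony — a pedal tone.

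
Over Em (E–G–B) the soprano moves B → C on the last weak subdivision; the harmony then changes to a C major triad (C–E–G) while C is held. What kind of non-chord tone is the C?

C is an anticipation.

The harmony at that moment is E minor triad (E, G, B); C is not a chord tone.
It is approached by step up from B and then sustained as the same pitch into the next harmony.
Arriving early and becoming a chord tone when the harmony changes — an anticipation.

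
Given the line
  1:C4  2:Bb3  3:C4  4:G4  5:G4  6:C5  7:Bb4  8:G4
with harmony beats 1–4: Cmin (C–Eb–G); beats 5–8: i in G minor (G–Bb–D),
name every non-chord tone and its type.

The harmony at that moment is C minor triad (C, Eb, G); Bb3 is not a chord tone.
It is approached by step down from C4 and left by step up to C4.
Step away and step back to the same note — a neighbor tone (lower neighbor).
The harmony at that moment is G minor triad (G, Bb, D); C5 is not a chord tone.
It is approached by leap up from G4 and left by step down to Bb4.
Leap in, step out — an appoggiatura.

Bb3 (beat 2) — neighbor tone; C5 (beat 6) — appoggiatura.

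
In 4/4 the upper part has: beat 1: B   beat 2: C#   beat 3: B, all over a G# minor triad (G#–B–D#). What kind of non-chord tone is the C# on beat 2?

The harmony at that moment is G# minor triad (G#, B, D#); C# is not a chord tone.
It is approached by step up from B and left by step down to B.
Step away and step back to the same note — a neighbor tone (upper neighbor).

Upper neighbor tone.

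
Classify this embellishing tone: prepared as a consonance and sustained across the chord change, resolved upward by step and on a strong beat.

Approach: by preparation — the pitch is first a chord tone, then held (tied or repeated) while the harmony changes under it. Departure: up by step. Metric position: strong.
A prepared dissonance that resolves upward by step — a retardation. (The same figure resolving downward would be a suspension.)

Retardation.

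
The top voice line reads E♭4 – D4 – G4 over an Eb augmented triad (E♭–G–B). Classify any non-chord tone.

D4 is an escape tone.

The harmony at that moment is E♭ augmented triad (E♭, G, B); D4 is not a chord tone.
It is approached by step down from E♭4 and left by leap up to G4.
Step in, leap out — an escape tone.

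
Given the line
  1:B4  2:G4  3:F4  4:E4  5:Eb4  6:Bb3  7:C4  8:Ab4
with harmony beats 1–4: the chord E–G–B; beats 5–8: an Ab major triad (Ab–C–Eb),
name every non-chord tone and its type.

F4 (beat 3) — passing tone; Bb3 (beat 6) — appoggiatura.

The harmony at that moment is E minor triad (E, G, B); F4 is not a chord tone.
It is approached by step down from G4 and left by step down to E4.
Step in, step out in the same direction — a passing tone.
The harmony at that moment is Ab major triad (Ab, C, Eb); Bb3 is not a chord tone.
It is approached by leap down from Eb4 and left by step up to C4.
Leap in, step out — an appoggiatura.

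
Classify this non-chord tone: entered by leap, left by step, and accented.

Appoggiatura.

Approach: by leap. Departure: by step. Metric position: strong.
Leap in, step out, in a metrically strong position — an appoggiatura. (It is the mirror image of the escape tone, which steps in and leaps out from a weak position.)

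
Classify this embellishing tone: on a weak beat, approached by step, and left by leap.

Escape tone.

Approach: by step. Departure: by leap. Metric position: weak.
Step in, leap out, from a weak position — an escape tone (échappée). (It is the mirror image of the appoggiatura, which leaps in and steps out on a strong beat.)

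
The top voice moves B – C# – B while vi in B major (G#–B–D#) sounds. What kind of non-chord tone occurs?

The harmony at that moment is G# minor triad (G#, B, D#); C# is not a chord tone.
It is approached by step up from B and left by step down to B.
Step away and step back to the same note — a neighbor tone (upper neighbor).

C# is a neighbor tone.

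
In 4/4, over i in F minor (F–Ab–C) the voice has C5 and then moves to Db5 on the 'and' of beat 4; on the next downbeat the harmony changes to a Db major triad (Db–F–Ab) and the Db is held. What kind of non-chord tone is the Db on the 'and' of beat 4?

Anticipation.

The harmony at that moment is F minor triad (F, Ab, C); Db5 is not a chord tone.
It is approached by step up from C5 and then sustained as the same pitch into the next harmony.
Arriving early and becoming a chord tone when the harmony changes — an anticipation.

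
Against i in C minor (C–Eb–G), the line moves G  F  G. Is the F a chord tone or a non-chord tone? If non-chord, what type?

Non-chord tone — a neighbor tone.

The harmony at that moment is C minor triad (C, Eb, G); F is not a chord tone.
It is approached by step down from G and left by step up to G.
Step away and step back to the same note — a neighbor tone (lower neighbor).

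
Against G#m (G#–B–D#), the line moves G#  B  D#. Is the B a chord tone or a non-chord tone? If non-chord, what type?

Chord tone (the third of G# minor triad).

G# minor triad contains G#, B, D#; B is the third, so it is a chord tone.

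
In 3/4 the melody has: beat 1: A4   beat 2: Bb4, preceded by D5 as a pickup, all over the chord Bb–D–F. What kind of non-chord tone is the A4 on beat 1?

The harmony at that moment is Bb major triad (Bb, D, F); A4 is not a chord tone.
It is approached by leap down from D5 and left by step up to Bb4.
Leap in, step out, metrically accented — an appoggiatura.

Appoggiatura.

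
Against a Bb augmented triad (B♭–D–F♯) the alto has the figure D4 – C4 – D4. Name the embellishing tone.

The harmony at that moment is B♭ augmented triad (B♭, D, F♯); C4 is not a chord tone.
It is approached by step down from D4 and left by step up to D4.
Step away and step back to the same note — a neighbor tone (lower neighbor).

C4 is a neighbor tone.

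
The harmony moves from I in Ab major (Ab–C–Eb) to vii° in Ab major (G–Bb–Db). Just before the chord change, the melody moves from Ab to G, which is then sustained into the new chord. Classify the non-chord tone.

The harmony at that moment is Ab major triad (Ab, C, Eb); G is not a chord tone.
It is approached by step down from Ab and then sustained as the same pitch into the next harmony.
Arriving early and becoming a chord tone when the harmony changes — an anticipation.

G is an anticipation.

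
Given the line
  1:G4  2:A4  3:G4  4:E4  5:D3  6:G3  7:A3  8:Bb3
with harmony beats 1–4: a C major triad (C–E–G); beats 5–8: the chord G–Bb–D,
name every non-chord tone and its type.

A4 (beat 2) — neighbor tone; A3 (beat 7) — passing tone.

The harmony at that moment is C major triad (C, E, G); A4 is not a chord tone.
It is approached by step up from G4 and left by step down to G4.
Step away and step back to the same note — a neighbor tone (upper neighbor).
The harmony at that moment is G minor triad (G, Bb, D); A3 is not a chord tone.
It is approached by step up from G3 and left by step up to Bb3.
Step in, step out in the same direction — a passing tone.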